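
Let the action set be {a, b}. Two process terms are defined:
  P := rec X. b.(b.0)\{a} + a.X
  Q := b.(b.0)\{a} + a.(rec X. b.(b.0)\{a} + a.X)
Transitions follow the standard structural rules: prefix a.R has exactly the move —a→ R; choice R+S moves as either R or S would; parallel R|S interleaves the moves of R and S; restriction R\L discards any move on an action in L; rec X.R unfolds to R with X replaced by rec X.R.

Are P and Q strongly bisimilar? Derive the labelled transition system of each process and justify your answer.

LTS(P): 3 reachable states
  s0 = rec X. b.(b.0)\{a} + a.X | —a→ s0, —b→ s1
  s1 = (b.0)\{a} | —b→ s2
  s2 = 0\{a} | ·
LTS(Q): 4 reachable states
  t0 = b.(b.0)\{a} + a.(rec X. b.(b.0)\{a} + a.X) | —a→ t1, —b→ t2
  t1 = rec X. b.(b.0)\{a} + a.X | —a→ t1, —b→ t2
  t2 = (b.0)\{a} | —b→ t3
  t3 = 0\{a} | ·
Coarsest stable partition (strong bisimilarity classes):
  B0 = {s0, t0, t1}
  B1 = {s1, t2}
  B2 = {s2, t3}
s0 ∈ B0, t0 ∈ B0 → same block

bisimilar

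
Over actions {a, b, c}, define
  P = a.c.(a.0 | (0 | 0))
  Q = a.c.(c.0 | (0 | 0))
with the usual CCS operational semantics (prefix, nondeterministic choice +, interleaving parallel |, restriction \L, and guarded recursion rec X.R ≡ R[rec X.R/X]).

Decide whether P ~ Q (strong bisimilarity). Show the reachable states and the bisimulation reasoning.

P ≁ Q

P's transition system — 4 states:
  p0 = a.c.(a.0 | (0 | 0)) | -a-> p1
  p1 = c.(a.0 | (0 | 0)) | -c-> p2
  p2 = a.0 | (0 | 0) | -a-> p3
  p3 = 0 | (0 | 0) | deadlocked
Q's transition system — 4 states:
  q0 = a.c.(c.0 | (0 | 0)) | -a-> q1
  q1 = c.(c.0 | (0 | 0)) | -c-> q2
  q2 = c.0 | (0 | 0) | -c-> q3
  q3 = 0 | (0 | 0) | deadlocked
Coarsest stable partition (strong bisimilarity classes):
  B0 = {p0}
  B1 = {p1}
  B2 = {p2}
  B3 = {p3, q3}
  B4 = {q0}
  B5 = {q1}
  B6 = {q2}
p0 ∈ B0, q0 ∈ B4 → different blocks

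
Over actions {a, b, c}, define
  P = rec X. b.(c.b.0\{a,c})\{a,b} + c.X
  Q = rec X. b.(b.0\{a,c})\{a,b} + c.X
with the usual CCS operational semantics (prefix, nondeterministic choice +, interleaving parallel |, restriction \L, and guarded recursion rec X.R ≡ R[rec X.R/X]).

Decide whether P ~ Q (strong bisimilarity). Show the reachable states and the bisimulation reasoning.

P's transition system — 3 states:
  p0 = rec X. b.(c.b.0\{a,c})\{a,b} + c.X :: --b--▸ p1, --c--▸ p0
  p1 = (c.b.0\{a,c})\{a,b} :: --c--▸ p2
  p2 = (b.0\{a,c})\{a,b} :: ·
Q's transition system — 2 states:
  q0 = rec X. b.(b.0\{a,c})\{a,b} + c.X :: --b--▸ q1, --c--▸ q0
  q1 = (b.0\{a,c})\{a,b} :: ·
Coarsest stable partition (strong bisimilarity classes):
  B0 = {p0}
  B1 = {p1}
  B2 = {p2, q1}
  B3 = {q0}
p0 ∈ B0, q0 ∈ B3 → different blocks

P ≁ Q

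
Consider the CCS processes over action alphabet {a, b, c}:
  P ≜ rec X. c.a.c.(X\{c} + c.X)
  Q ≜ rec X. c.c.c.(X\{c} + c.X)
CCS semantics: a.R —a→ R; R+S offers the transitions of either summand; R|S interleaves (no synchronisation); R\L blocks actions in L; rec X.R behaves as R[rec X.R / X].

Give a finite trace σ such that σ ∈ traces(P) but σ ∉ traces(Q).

ca

LTS(P): 4 reachable states
  s0 = rec X. c.a.c.(X\{c} + c.X) → =c=> s1
  s1 = a.c.((rec X. c.a.c.(X\{c} + c.X))\{c} + c.(rec X. c.a.c.(X\{c} + c.X))) → =a=> s2
  s2 = c.((rec X. c.a.c.(X\{c} + c.X))\{c} + c.(rec X. c.a.c.(X\{c} + c.X))) → =c=> s3
  s3 = (rec X. c.a.c.(X\{c} + c.X))\{c} + c.(rec X. c.a.c.(X\{c} + c.X)) → =c=> s0
LTS(Q): 4 reachable states
  t0 = rec X. c.c.c.(X\{c} + c.X) → =c=> t1
  t1 = c.c.((rec X. c.c.c.(X\{c} + c.X))\{c} + c.(rec X. c.c.c.(X\{c} + c.X))) → =c=> t2
  t2 = c.((rec X. c.c.c.(X\{c} + c.X))\{c} + c.(rec X. c.c.c.(X\{c} + c.X))) → =c=> t3
  t3 = (rec X. c.c.c.(X\{c} + c.X))\{c} + c.(rec X. c.c.c.(X\{c} + c.X)) → =c=> t0
Trace ⟨ca⟩ through P, begin at {s0}:
  [1] c ⇒ {s1}
  [2] a ⇒ {s2}
  — P admits the full trace.
Trace ⟨ca⟩ through Q, begin at {t0}:
  [1] c ⇒ {t1}
  [2] a ⇒ no successor for Q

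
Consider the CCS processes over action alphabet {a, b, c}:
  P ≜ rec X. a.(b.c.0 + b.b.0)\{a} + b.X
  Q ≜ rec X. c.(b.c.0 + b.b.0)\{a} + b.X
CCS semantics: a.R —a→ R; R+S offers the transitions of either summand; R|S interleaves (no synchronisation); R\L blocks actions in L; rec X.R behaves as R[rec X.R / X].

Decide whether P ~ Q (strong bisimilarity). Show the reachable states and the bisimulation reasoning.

Reachable graph of P (5 states):
  m0 = rec X. a.(b.c.0 + b.b.0)\{a} + b.X → —a→ m1, —b→ m0
  m1 = (b.c.0 + b.b.0)\{a} → —b→ m2, —b→ m3
  m2 = (b.0)\{a} → —b→ m4
  m3 = (c.0)\{a} → —c→ m4
  m4 = 0\{a} → ·
Reachable graph of Q (5 states):
  n0 = rec X. c.(b.c.0 + b.b.0)\{a} + b.X → —b→ n0, —c→ n1
  n1 = (b.c.0 + b.b.0)\{a} → —b→ n2, —b→ n3
  n2 = (b.0)\{a} → —b→ n4
  n3 = (c.0)\{a} → —c→ n4
  n4 = 0\{a} → ·
Bisimilarity quotient blocks:
  B0 = {m0}
  B1 = {m1, n1}
  B2 = {m2, n2}
  B3 = {m4, n4}
  B4 = {m3, n3}
  B5 = {n0}
m0 ∈ B0, n0 ∈ B5 → different blocks

P ≁ Q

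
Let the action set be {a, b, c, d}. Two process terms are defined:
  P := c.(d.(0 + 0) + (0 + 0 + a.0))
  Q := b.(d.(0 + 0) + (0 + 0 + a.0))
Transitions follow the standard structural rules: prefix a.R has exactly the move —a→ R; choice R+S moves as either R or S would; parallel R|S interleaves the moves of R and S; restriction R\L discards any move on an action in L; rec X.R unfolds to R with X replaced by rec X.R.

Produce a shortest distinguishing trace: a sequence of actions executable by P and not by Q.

c

LTS(P): 4 reachable states
  m0 = c.(d.(0 + 0) + (0 + 0 + a.0)) :: —c→ m1
  m1 = d.(0 + 0) + (0 + 0 + a.0) :: —a→ m2, —d→ m3
  m2 = 0 :: (no moves)
  m3 = 0 + 0 :: (no moves)
LTS(Q): 4 reachable states
  n0 = b.(d.(0 + 0) + (0 + 0 + a.0)) :: —b→ n1
  n1 = d.(0 + 0) + (0 + 0 + a.0) :: —a→ n2, —d→ n3
  n2 = 0 :: (no moves)
  n3 = 0 + 0 :: (no moves)
Trace ⟨c⟩ through P, begin at {m0}:
  after c @ step 1: {m1}
  P completes σ.
Trace ⟨c⟩ through Q, begin at {n0}:
  after c @ step 1: no successor for Q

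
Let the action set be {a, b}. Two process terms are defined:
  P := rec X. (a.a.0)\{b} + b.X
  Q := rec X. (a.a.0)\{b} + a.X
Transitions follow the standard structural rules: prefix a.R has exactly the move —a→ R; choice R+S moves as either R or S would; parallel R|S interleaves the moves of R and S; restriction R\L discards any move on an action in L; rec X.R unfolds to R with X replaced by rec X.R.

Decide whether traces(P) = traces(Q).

Reachable graph of P (3 states):
  u0 = rec X. (a.a.0)\{b} + b.X :: -a-> u1, -b-> u0
  u1 = (a.0)\{b} :: -a-> u2
  u2 = 0\{b} :: stopped
Reachable graph of Q (3 states):
  v0 = rec X. (a.a.0)\{b} + a.X :: -a-> v0, -a-> v1
  v1 = (a.0)\{b} :: -a-> v2
  v2 = 0\{b} :: stopped
Run σ = ⟨b⟩ on P: start {u0}
  step 1 (b): {u0}
  ✓ P
Run σ = ⟨b⟩ on Q: start {v0}
  step 1 (b): no successor for Q

NO — witness ⟨b⟩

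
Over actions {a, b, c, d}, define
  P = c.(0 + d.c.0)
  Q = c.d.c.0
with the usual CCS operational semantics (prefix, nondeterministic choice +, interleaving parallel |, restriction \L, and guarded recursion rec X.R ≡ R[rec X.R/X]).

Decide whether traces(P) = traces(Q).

YES

Reachable graph of P (4 states):
  m0 = c.(0 + d.c.0) has moves —c→ m1
  m1 = 0 + d.c.0 has moves —d→ m2
  m2 = c.0 has moves —c→ m3
  m3 = 0 has moves (no moves)
Reachable graph of Q (4 states):
  n0 = c.d.c.0 has moves —c→ n1
  n1 = d.c.0 has moves —d→ n2
  n2 = c.0 has moves —c→ n3
  n3 = 0 has moves (no moves)
Bisimilarity quotient blocks:
  B0 = {m0, n0}
  B1 = {m1, n1}
  B2 = {m2, n2}
  B3 = {m3, n3}
m0 ∈ B0, n0 ∈ B0 → same block
Bisimilar ⇒ trace-equivalent.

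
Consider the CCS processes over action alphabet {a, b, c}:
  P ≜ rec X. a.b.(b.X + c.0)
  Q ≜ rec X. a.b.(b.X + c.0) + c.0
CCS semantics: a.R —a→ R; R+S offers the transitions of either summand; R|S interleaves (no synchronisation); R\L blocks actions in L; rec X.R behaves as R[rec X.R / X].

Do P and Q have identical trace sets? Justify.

trace-distinct — witness ⟨c⟩

LTS(P): 4 reachable states
  s0 = rec X. a.b.(b.X + c.0) has moves =a=> s1
  s1 = b.(b.(rec X. a.b.(b.X + c.0)) + c.0) has moves =b=> s2
  s2 = b.(rec X. a.b.(b.X + c.0)) + c.0 has moves =b=> s0, =c=> s3
  s3 = 0 has moves ·
LTS(Q): 4 reachable states
  t0 = rec X. a.b.(b.X + c.0) + c.0 has moves =a=> t1, =c=> t2
  t1 = b.(b.(rec X. a.b.(b.X + c.0) + c.0) + c.0) has moves =b=> t3
  t2 = 0 has moves ·
  t3 = b.(rec X. a.b.(b.X + c.0) + c.0) + c.0 has moves =b=> t0, =c=> t2
Run σ = ⟨c⟩ on Q: start {t0}
  [1] c ⇒ {t2}
  ✓ Q
Run σ = ⟨c⟩ on P: start {s0}
  [1] c ⇒ ∅  — P cannot continue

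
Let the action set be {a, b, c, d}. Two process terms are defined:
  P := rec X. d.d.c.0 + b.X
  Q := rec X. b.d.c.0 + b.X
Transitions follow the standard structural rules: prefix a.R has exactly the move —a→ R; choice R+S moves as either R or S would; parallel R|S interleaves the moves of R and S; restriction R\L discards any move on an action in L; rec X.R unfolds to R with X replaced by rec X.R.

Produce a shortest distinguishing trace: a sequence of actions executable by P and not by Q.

d

LTS(P): 4 reachable states
  p0 = rec X. d.d.c.0 + b.X → --b--▸ p0, --d--▸ p1
  p1 = d.c.0 → --d--▸ p2
  p2 = c.0 → --c--▸ p3
  p3 = 0 → deadlocked
LTS(Q): 4 reachable states
  q0 = rec X. b.d.c.0 + b.X → --b--▸ q0, --b--▸ q1
  q1 = d.c.0 → --d--▸ q2
  q2 = c.0 → --c--▸ q3
  q3 = 0 → deadlocked
Trace ⟨d⟩ through P, begin at {p0}:
  [1] d ⇒ {p1}
  — P admits the full trace.
Trace ⟨d⟩ through Q, begin at {q0}:
  [1] d ⇒ ∅  — Q cannot continue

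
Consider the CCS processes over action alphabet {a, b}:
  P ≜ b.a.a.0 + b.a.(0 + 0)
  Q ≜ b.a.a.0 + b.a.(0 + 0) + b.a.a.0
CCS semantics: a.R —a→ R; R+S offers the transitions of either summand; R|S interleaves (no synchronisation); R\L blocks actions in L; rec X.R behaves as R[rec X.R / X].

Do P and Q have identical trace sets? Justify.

trace-equivalent

Reachable graph of P (6 states):
  u0 = b.a.a.0 + b.a.(0 + 0) | --b--▸ u1, --b--▸ u2
  u1 = a.(0 + 0) | --a--▸ u3
  u2 = a.a.0 | --a--▸ u4
  u3 = 0 + 0 | ·
  u4 = a.0 | --a--▸ u5
  u5 = 0 | ·
Reachable graph of Q (6 states):
  v0 = b.a.a.0 + b.a.(0 + 0) + b.a.a.0 | --b--▸ v1, --b--▸ v2
  v1 = a.(0 + 0) | --a--▸ v3
  v2 = a.a.0 | --a--▸ v4
  v3 = 0 + 0 | ·
  v4 = a.0 | --a--▸ v5
  v5 = 0 | ·
Bisimilarity quotient blocks:
  B0 = {u0, v0}
  B1 = {u1, u4, v1, v4}
  B2 = {u3, u5, v3, v5}
  B3 = {u2, v2}
u0 ∈ B0, v0 ∈ B0 → same block
Bisimilar ⇒ trace-equivalent.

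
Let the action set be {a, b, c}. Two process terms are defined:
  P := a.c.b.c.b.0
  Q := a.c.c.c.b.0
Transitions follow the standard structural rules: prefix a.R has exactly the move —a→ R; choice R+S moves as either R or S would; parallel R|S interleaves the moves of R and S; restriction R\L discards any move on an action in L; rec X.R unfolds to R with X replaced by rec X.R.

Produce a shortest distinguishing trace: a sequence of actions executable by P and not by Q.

LTS(P): 6 reachable states
  u0 = a.c.b.c.b.0 ⊢ =a=> u1
  u1 = c.b.c.b.0 ⊢ =c=> u2
  u2 = b.c.b.0 ⊢ =b=> u3
  u3 = c.b.0 ⊢ =c=> u4
  u4 = b.0 ⊢ =b=> u5
  u5 = 0 ⊢ ·
LTS(Q): 6 reachable states
  v0 = a.c.c.c.b.0 ⊢ =a=> v1
  v1 = c.c.c.b.0 ⊢ =c=> v2
  v2 = c.c.b.0 ⊢ =c=> v3
  v3 = c.b.0 ⊢ =c=> v4
  v4 = b.0 ⊢ =b=> v5
  v5 = 0 ⊢ ·
Executing acb from P (initial set {u0}):
  step 1 (a): {u1}
  step 2 (c): {u2}
  step 3 (b): {u3}
  — P admits the full trace.
Executing acb from Q (initial set {v0}):
  step 1 (a): {v1}
  step 2 (c): {v2}
  step 3 (b): ∅ (Q stuck)

acb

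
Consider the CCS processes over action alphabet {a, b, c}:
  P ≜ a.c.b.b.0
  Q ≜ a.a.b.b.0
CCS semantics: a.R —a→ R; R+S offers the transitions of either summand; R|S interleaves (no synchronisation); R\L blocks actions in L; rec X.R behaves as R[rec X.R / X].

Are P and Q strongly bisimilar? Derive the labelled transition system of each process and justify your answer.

not bisimilar

Reachable graph of P (5 states):
  u0 = a.c.b.b.0 :: -a-> u1
  u1 = c.b.b.0 :: -c-> u2
  u2 = b.b.0 :: -b-> u3
  u3 = b.0 :: -b-> u4
  u4 = 0 :: ∅
Reachable graph of Q (5 states):
  v0 = a.a.b.b.0 :: -a-> v1
  v1 = a.b.b.0 :: -a-> v2
  v2 = b.b.0 :: -b-> v3
  v3 = b.0 :: -b-> v4
  v4 = 0 :: ∅
Coarsest stable partition (strong bisimilarity classes):
  B0 = {u0}
  B1 = {u1}
  B2 = {u2, v2}
  B3 = {u3, v3}
  B4 = {u4, v4}
  B5 = {v0}
  B6 = {v1}
u0 ∈ B0, v0 ∈ B5 → different blocks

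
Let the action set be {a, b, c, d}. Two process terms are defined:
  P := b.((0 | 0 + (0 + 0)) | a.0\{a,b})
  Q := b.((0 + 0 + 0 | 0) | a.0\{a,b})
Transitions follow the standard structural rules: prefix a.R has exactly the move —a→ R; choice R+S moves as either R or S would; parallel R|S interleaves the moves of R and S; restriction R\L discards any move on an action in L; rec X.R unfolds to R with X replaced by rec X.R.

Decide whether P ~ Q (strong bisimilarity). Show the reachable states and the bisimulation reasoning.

P's transition system — 3 states:
  u0 = b.((0 | 0 + (0 + 0)) | a.0\{a,b}) has moves --b--▸ u1
  u1 = (0 | 0 + (0 + 0)) | a.0\{a,b} has moves --a--▸ u2
  u2 = (0 | 0 + (0 + 0)) | 0\{a,b} has moves ∅
Q's transition system — 3 states:
  v0 = b.((0 + 0 + 0 | 0) | a.0\{a,b}) has moves --b--▸ v1
  v1 = (0 + 0 + 0 | 0) | a.0\{a,b} has moves --a--▸ v2
  v2 = (0 + 0 + 0 | 0) | 0\{a,b} has moves ∅
Bisimilarity quotient blocks:
  B0 = {u0, v0}
  B1 = {u1, v1}
  B2 = {u2, v2}
u0 ∈ B0, v0 ∈ B0 → same block

YES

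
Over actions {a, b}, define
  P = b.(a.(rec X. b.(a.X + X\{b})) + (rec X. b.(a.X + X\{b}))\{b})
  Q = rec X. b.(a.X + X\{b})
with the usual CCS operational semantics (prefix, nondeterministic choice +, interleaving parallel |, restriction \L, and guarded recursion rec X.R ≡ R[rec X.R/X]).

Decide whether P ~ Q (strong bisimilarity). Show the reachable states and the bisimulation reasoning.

Reachable graph of P (3 states):
  s0 = b.(a.(rec X. b.(a.X + X\{b})) + (rec X. b.(a.X + X\{b}))\{b}) :: —b→ s1
  s1 = a.(rec X. b.(a.X + X\{b})) + (rec X. b.(a.X + X\{b}))\{b} :: —a→ s2
  s2 = rec X. b.(a.X + X\{b}) :: —b→ s1
Reachable graph of Q (2 states):
  t0 = rec X. b.(a.X + X\{b}) :: —b→ t1
  t1 = a.(rec X. b.(a.X + X\{b})) + (rec X. b.(a.X + X\{b}))\{b} :: —a→ t0
Coarsest stable partition (strong bisimilarity classes):
  B0 = {s0, s2, t0}
  B1 = {s1, t1}
s0 ∈ B0, t0 ∈ B0 → same block

P ~ Q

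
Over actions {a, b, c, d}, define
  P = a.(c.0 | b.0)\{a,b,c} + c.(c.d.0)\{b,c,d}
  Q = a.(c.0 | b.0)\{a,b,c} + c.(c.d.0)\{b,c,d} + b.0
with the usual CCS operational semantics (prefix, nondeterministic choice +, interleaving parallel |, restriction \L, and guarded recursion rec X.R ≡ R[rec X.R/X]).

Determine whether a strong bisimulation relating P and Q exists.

NO

Reachable graph of P (3 states):
  p0 = a.(c.0 | b.0)\{a,b,c} + c.(c.d.0)\{b,c,d} | —a→ p1, —c→ p2
  p1 = (c.0 | b.0)\{a,b,c} | stopped
  p2 = (c.d.0)\{b,c,d} | stopped
Reachable graph of Q (4 states):
  q0 = a.(c.0 | b.0)\{a,b,c} + c.(c.d.0)\{b,c,d} + b.0 | —a→ q1, —b→ q2, —c→ q3
  q1 = (c.0 | b.0)\{a,b,c} | stopped
  q2 = 0 | stopped
  q3 = (c.d.0)\{b,c,d} | stopped
Bisimilarity quotient blocks:
  B0 = {p0}
  B1 = {p1, p2, q1, q2, q3}
  B2 = {q0}
p0 ∈ B0, q0 ∈ B2 → different blocks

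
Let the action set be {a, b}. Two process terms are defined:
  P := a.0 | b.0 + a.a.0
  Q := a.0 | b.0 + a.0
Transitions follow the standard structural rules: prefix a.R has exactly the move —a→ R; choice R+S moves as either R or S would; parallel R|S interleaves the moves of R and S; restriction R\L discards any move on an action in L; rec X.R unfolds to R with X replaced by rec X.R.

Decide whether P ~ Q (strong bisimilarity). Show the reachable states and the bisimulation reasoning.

P ≁ Q

P's transition system — 6 states:
  m0 = a.0 | b.0 + a.a.0 has moves =a=> m1, =a=> m2, =b=> m3
  m1 = 0 | b.0 has moves =b=> m4
  m2 = a.0 has moves =a=> m5
  m3 = a.0 | 0 has moves =a=> m4
  m4 = 0 | 0 has moves deadlocked
  m5 = 0 has moves deadlocked
Q's transition system — 5 states:
  n0 = a.0 | b.0 + a.0 has moves =a=> n1, =a=> n2, =b=> n3
  n1 = 0 has moves deadlocked
  n2 = 0 | b.0 has moves =b=> n4
  n3 = a.0 | 0 has moves =a=> n4
  n4 = 0 | 0 has moves deadlocked
Coarsest stable partition (strong bisimilarity classes):
  B0 = {m0}
  B1 = {m1, n2}
  B2 = {m4, m5, n1, n4}
  B3 = {m2, m3, n3}
  B4 = {n0}
m0 ∈ B0, n0 ∈ B4 → different blocks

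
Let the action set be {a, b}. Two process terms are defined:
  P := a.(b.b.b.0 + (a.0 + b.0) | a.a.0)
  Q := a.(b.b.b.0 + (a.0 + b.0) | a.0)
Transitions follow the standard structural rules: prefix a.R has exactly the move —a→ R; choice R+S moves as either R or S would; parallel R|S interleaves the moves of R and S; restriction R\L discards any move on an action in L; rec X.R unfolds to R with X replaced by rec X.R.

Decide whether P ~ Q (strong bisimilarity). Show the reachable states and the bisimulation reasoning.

P's transition system — 10 states:
  s0 = a.(b.b.b.0 + (a.0 + b.0) | a.a.0) ⊢ ··a··> s1
  s1 = b.b.b.0 + (a.0 + b.0) | a.a.0 ⊢ ··a··> s2, ··a··> s3, ··b··> s3, ··b··> s4
  s2 = (a.0 + b.0) | a.0 ⊢ ··a··> s5, ··a··> s6, ··b··> s6
  s3 = 0 | a.a.0 ⊢ ··a··> s6
  s4 = b.b.0 ⊢ ··b··> s7
  s5 = (a.0 + b.0) | 0 ⊢ ··a··> s8, ··b··> s8
  s6 = 0 | a.0 ⊢ ··a··> s8
  s7 = b.0 ⊢ ··b··> s9
  s8 = 0 | 0 ⊢ ·
  s9 = 0 ⊢ ·
Q's transition system — 8 states:
  t0 = a.(b.b.b.0 + (a.0 + b.0) | a.0) ⊢ ··a··> t1
  t1 = b.b.b.0 + (a.0 + b.0) | a.0 ⊢ ··a··> t2, ··a··> t3, ··b··> t3, ··b··> t4
  t2 = (a.0 + b.0) | 0 ⊢ ··a··> t5, ··b··> t5
  t3 = 0 | a.0 ⊢ ··a··> t5
  t4 = b.b.0 ⊢ ··b··> t6
  t5 = 0 | 0 ⊢ ·
  t6 = b.0 ⊢ ··b··> t7
  t7 = 0 ⊢ ·
Partition-refinement fixed point:
  B0 = {s0}
  B1 = {s1}
  B2 = {s4, t4}
  B3 = {s7, t6}
  B4 = {s8, s9, t5, t7}
  B5 = {s2}
  B6 = {s6, t3}
  B7 = {s5, t2}
  B8 = {s3}
  B9 = {t0}
  B10 = {t1}
s0 ∈ B0, t0 ∈ B9 → different blocks

NO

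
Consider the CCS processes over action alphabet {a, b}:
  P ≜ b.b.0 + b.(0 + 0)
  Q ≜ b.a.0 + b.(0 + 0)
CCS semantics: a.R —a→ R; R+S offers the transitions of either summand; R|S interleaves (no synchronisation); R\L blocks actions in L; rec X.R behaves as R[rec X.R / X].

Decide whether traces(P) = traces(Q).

LTS(P): 4 reachable states
  u0 = b.b.0 + b.(0 + 0) has moves =b=> u1, =b=> u2
  u1 = 0 + 0 has moves ∅
  u2 = b.0 has moves =b=> u3
  u3 = 0 has moves ∅
LTS(Q): 4 reachable states
  v0 = b.a.0 + b.(0 + 0) has moves =b=> v1, =b=> v2
  v1 = 0 + 0 has moves ∅
  v2 = a.0 has moves =a=> v3
  v3 = 0 has moves ∅
Trace ⟨bb⟩ through P, begin at {u0}:
  [1] b ⇒ {u1, u2}
  [2] b ⇒ {u3}
  P completes σ.
Trace ⟨bb⟩ through Q, begin at {v0}:
  [1] b ⇒ {v1, v2}
  [2] b ⇒ ∅  — Q cannot continue

NO — witness ⟨bb⟩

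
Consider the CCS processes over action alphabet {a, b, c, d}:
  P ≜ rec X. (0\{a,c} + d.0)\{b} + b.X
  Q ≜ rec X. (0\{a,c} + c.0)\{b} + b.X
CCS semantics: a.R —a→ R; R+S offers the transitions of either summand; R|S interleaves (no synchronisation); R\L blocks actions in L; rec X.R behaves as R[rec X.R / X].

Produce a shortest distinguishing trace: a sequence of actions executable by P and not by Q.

d

Reachable graph of P (2 states):
  s0 = rec X. (0\{a,c} + d.0)\{b} + b.X has moves --b--▸ s0, --d--▸ s1
  s1 = 0\{b} has moves ∅
Reachable graph of Q (2 states):
  t0 = rec X. (0\{a,c} + c.0)\{b} + b.X has moves --b--▸ t0, --c--▸ t1
  t1 = 0\{b} has moves ∅
Executing d from P (initial set {s0}):
  after d @ step 1: {s1}
  P completes σ.
Executing d from Q (initial set {t0}):
  after d @ step 1: ∅ (Q stuck)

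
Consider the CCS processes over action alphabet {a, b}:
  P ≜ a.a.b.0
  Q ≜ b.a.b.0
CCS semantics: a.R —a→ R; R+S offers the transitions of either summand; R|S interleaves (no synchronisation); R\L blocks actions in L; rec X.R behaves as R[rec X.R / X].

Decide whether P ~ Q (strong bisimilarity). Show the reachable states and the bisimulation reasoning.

LTS(P): 4 reachable states
  m0 = a.a.b.0 | ··a··> m1
  m1 = a.b.0 | ··a··> m2
  m2 = b.0 | ··b··> m3
  m3 = 0 | ∅
LTS(Q): 4 reachable states
  n0 = b.a.b.0 | ··b··> n1
  n1 = a.b.0 | ··a··> n2
  n2 = b.0 | ··b··> n3
  n3 = 0 | ∅
Partition-refinement fixed point:
  B0 = {m0}
  B1 = {m1, n1}
  B2 = {m2, n2}
  B3 = {m3, n3}
  B4 = {n0}
m0 ∈ B0, n0 ∈ B4 → different blocks

NO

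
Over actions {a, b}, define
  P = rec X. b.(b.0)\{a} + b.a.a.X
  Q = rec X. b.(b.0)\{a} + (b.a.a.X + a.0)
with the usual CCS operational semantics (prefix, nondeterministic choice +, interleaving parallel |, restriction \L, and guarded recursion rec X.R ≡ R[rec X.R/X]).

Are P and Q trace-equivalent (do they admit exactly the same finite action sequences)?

traces(P) ≠ traces(Q) — witness ⟨a⟩

Reachable graph of P (5 states):
  m0 = rec X. b.(b.0)\{a} + b.a.a.X has moves -b-> m1, -b-> m2
  m1 = (b.0)\{a} has moves -b-> m3
  m2 = a.a.(rec X. b.(b.0)\{a} + b.a.a.X) has moves -a-> m4
  m3 = 0\{a} has moves ·
  m4 = a.(rec X. b.(b.0)\{a} + b.a.a.X) has moves -a-> m0
Reachable graph of Q (6 states):
  n0 = rec X. b.(b.0)\{a} + (b.a.a.X + a.0) has moves -a-> n1, -b-> n2, -b-> n3
  n1 = 0 has moves ·
  n2 = (b.0)\{a} has moves -b-> n4
  n3 = a.a.(rec X. b.(b.0)\{a} + (b.a.a.X + a.0)) has moves -a-> n5
  n4 = 0\{a} has moves ·
  n5 = a.(rec X. b.(b.0)\{a} + (b.a.a.X + a.0)) has moves -a-> n0
Executing a from Q (initial set {n0}):
  step 1 (a): {n1}
  Q completes σ.
Executing a from P (initial set {m0}):
  step 1 (a): no successor for P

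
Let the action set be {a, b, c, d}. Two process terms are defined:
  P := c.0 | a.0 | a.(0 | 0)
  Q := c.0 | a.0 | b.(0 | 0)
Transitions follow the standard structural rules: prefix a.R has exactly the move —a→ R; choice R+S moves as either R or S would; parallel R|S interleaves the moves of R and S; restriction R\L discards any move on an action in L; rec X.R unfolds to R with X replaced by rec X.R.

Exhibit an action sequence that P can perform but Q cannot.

aa

LTS(P): 8 reachable states
  u0 = c.0 | a.0 | a.(0 | 0) has moves —a→ u1, —a→ u2, —c→ u3
  u1 = c.0 | 0 | a.(0 | 0) has moves —a→ u4, —c→ u5
  u2 = c.0 | a.0 | (0 | 0) has moves —a→ u4, —c→ u6
  u3 = 0 | a.0 | a.(0 | 0) has moves —a→ u5, —a→ u6
  u4 = c.0 | 0 | (0 | 0) has moves —c→ u7
  u5 = 0 | 0 | a.(0 | 0) has moves —a→ u7
  u6 = 0 | a.0 | (0 | 0) has moves —a→ u7
  u7 = 0 | 0 | (0 | 0) has moves ·
LTS(Q): 8 reachable states
  v0 = c.0 | a.0 | b.(0 | 0) has moves —a→ v1, —b→ v2, —c→ v3
  v1 = c.0 | 0 | b.(0 | 0) has moves —b→ v4, —c→ v5
  v2 = c.0 | a.0 | (0 | 0) has moves —a→ v4, —c→ v6
  v3 = 0 | a.0 | b.(0 | 0) has moves —a→ v5, —b→ v6
  v4 = c.0 | 0 | (0 | 0) has moves —c→ v7
  v5 = 0 | 0 | b.(0 | 0) has moves —b→ v7
  v6 = 0 | a.0 | (0 | 0) has moves —a→ v7
  v7 = 0 | 0 | (0 | 0) has moves ·
Executing aa from P (initial set {u0}):
  step 1 (a): {u1, u2}
  step 2 (a): {u4}
  — P admits the full trace.
Executing aa from Q (initial set {v0}):
  step 1 (a): {v1}
  step 2 (a): no successor for Q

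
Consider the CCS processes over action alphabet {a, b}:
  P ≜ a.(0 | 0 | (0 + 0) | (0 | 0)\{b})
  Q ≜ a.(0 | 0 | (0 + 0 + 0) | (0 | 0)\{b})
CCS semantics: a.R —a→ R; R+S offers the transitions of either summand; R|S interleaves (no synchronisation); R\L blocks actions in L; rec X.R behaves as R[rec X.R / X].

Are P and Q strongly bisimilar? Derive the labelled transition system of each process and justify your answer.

bisimilar

LTS(P): 2 reachable states
  u0 = a.(0 | 0 | (0 + 0) | (0 | 0)\{b}) has moves ··a··> u1
  u1 = 0 | 0 | (0 + 0) | (0 | 0)\{b} has moves stopped
LTS(Q): 2 reachable states
  v0 = a.(0 | 0 | (0 + 0 + 0) | (0 | 0)\{b}) has moves ··a··> v1
  v1 = 0 | 0 | (0 + 0 + 0) | (0 | 0)\{b} has moves stopped
Partition-refinement fixed point:
  B0 = {u0, v0}
  B1 = {u1, v1}
u0 ∈ B0, v0 ∈ B0 → same block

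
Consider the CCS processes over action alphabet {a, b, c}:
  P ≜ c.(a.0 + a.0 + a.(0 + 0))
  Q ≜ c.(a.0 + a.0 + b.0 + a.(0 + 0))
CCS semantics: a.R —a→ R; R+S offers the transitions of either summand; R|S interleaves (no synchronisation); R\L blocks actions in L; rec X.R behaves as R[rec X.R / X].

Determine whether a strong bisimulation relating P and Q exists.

NO

Reachable graph of P (4 states):
  s0 = c.(a.0 + a.0 + a.(0 + 0)) :: --c--▸ s1
  s1 = a.0 + a.0 + a.(0 + 0) :: --a--▸ s2, --a--▸ s3
  s2 = 0 :: deadlocked
  s3 = 0 + 0 :: deadlocked
Reachable graph of Q (4 states):
  t0 = c.(a.0 + a.0 + b.0 + a.(0 + 0)) :: --c--▸ t1
  t1 = a.0 + a.0 + b.0 + a.(0 + 0) :: --a--▸ t2, --a--▸ t3, --b--▸ t2
  t2 = 0 :: deadlocked
  t3 = 0 + 0 :: deadlocked
Bisimilarity quotient blocks:
  B0 = {s0}
  B1 = {s1}
  B2 = {s2, s3, t2, t3}
  B3 = {t0}
  B4 = {t1}
s0 ∈ B0, t0 ∈ B3 → different blocks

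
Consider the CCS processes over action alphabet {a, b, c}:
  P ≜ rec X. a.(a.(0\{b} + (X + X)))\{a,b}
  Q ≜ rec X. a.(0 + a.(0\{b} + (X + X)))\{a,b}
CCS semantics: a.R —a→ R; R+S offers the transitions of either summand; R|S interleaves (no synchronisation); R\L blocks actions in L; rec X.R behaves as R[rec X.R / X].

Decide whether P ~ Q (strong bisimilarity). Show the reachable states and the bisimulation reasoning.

P ~ Q

Reachable graph of P (2 states):
  p0 = rec X. a.(a.(0\{b} + (X + X)))\{a,b} has moves =a=> p1
  p1 = (a.(0\{b} + ((rec X. a.(a.(0\{b} + (X + X)))\{a,b}) + (rec X. a.(a.(0\{b} + (X + X)))\{a,b}))))\{a,b} has moves (no moves)
Reachable graph of Q (2 states):
  q0 = rec X. a.(0 + a.(0\{b} + (X + X)))\{a,b} has moves =a=> q1
  q1 = (0 + a.(0\{b} + ((rec X. a.(0 + a.(0\{b} + (X + X)))\{a,b}) + (rec X. a.(0 + a.(0\{b} + (X + X)))\{a,b}))))\{a,b} has moves (no moves)
Bisimilarity quotient blocks:
  B0 = {p0, q0}
  B1 = {p1, q1}
p0 ∈ B0, q0 ∈ B0 → same block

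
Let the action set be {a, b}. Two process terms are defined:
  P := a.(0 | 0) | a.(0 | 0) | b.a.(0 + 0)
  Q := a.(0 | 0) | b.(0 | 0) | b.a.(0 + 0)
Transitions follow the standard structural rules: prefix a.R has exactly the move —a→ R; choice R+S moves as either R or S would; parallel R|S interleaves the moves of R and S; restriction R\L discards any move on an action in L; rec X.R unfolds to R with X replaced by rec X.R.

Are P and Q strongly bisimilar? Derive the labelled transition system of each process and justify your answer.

P ≁ Q

P's transition system — 12 states:
  s0 = a.(0 | 0) | a.(0 | 0) | b.a.(0 + 0) | ··a··> s1, ··a··> s2, ··b··> s3
  s1 = 0 | 0 | a.(0 | 0) | b.a.(0 + 0) | ··a··> s4, ··b··> s5
  s2 = a.(0 | 0) | (0 | 0) | b.a.(0 + 0) | ··a··> s4, ··b··> s6
  s3 = a.(0 | 0) | a.(0 | 0) | a.(0 + 0) | ··a··> s5, ··a··> s6, ··a··> s7
  s4 = 0 | 0 | (0 | 0) | b.a.(0 + 0) | ··b··> s8
  s5 = 0 | 0 | a.(0 | 0) | a.(0 + 0) | ··a··> s8, ··a··> s9
  s6 = a.(0 | 0) | (0 | 0) | a.(0 + 0) | ··a··> s10, ··a··> s8
  s7 = a.(0 | 0) | a.(0 | 0) | (0 + 0) | ··a··> s10, ··a··> s9
  s8 = 0 | 0 | (0 | 0) | a.(0 + 0) | ··a··> s11
  s9 = 0 | 0 | a.(0 | 0) | (0 + 0) | ··a··> s11
  s10 = a.(0 | 0) | (0 | 0) | (0 + 0) | ··a··> s11
  s11 = 0 | 0 | (0 | 0) | (0 + 0) | ∅
Q's transition system — 12 states:
  t0 = a.(0 | 0) | b.(0 | 0) | b.a.(0 + 0) | ··a··> t1, ··b··> t2, ··b··> t3
  t1 = 0 | 0 | b.(0 | 0) | b.a.(0 + 0) | ··b··> t4, ··b··> t5
  t2 = a.(0 | 0) | (0 | 0) | b.a.(0 + 0) | ··a··> t4, ··b··> t6
  t3 = a.(0 | 0) | b.(0 | 0) | a.(0 + 0) | ··a··> t5, ··a··> t7, ··b··> t6
  t4 = 0 | 0 | (0 | 0) | b.a.(0 + 0) | ··b··> t8
  t5 = 0 | 0 | b.(0 | 0) | a.(0 + 0) | ··a··> t9, ··b··> t8
  t6 = a.(0 | 0) | (0 | 0) | a.(0 + 0) | ··a··> t10, ··a··> t8
  t7 = a.(0 | 0) | b.(0 | 0) | (0 + 0) | ··a··> t9, ··b··> t10
  t8 = 0 | 0 | (0 | 0) | a.(0 + 0) | ··a··> t11
  t9 = 0 | 0 | b.(0 | 0) | (0 + 0) | ··b··> t11
  t10 = a.(0 | 0) | (0 | 0) | (0 + 0) | ··a··> t11
  t11 = 0 | 0 | (0 | 0) | (0 + 0) | ∅
Coarsest stable partition (strong bisimilarity classes):
  B0 = {s0}
  B1 = {s3}
  B2 = {s5, s6, s7, t6}
  B3 = {s10, s8, s9, t10, t8}
  B4 = {s11, t11}
  B5 = {s1, s2, t2}
  B6 = {s4, t4}
  B7 = {t0}
  B8 = {t3}
  B9 = {t5, t7}
  B10 = {t9}
  B11 = {t1}
s0 ∈ B0, t0 ∈ B7 → different blocks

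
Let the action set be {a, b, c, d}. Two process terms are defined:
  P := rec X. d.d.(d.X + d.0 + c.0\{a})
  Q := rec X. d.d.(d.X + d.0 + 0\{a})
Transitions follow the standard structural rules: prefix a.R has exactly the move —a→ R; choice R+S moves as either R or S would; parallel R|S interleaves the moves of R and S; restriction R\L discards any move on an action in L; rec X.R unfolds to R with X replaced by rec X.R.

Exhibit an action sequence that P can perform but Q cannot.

LTS(P): 5 reachable states
  p0 = rec X. d.d.(d.X + d.0 + c.0\{a}) → --d--▸ p1
  p1 = d.(d.(rec X. d.d.(d.X + d.0 + c.0\{a})) + d.0 + c.0\{a}) → --d--▸ p2
  p2 = d.(rec X. d.d.(d.X + d.0 + c.0\{a})) + d.0 + c.0\{a} → --c--▸ p3, --d--▸ p0, --d--▸ p4
  p3 = 0\{a} → deadlocked
  p4 = 0 → deadlocked
LTS(Q): 4 reachable states
  q0 = rec X. d.d.(d.X + d.0 + 0\{a}) → --d--▸ q1
  q1 = d.(d.(rec X. d.d.(d.X + d.0 + 0\{a})) + d.0 + 0\{a}) → --d--▸ q2
  q2 = d.(rec X. d.d.(d.X + d.0 + 0\{a})) + d.0 + 0\{a} → --d--▸ q0, --d--▸ q3
  q3 = 0 → deadlocked
Trace ⟨ddc⟩ through P, begin at {p0}:
  [1] d ⇒ {p1}
  [2] d ⇒ {p2}
  [3] c ⇒ {p3}
  P completes σ.
Trace ⟨ddc⟩ through Q, begin at {q0}:
  [1] d ⇒ {q1}
  [2] d ⇒ {q2}
  [3] c ⇒ ∅ (Q stuck)

ddc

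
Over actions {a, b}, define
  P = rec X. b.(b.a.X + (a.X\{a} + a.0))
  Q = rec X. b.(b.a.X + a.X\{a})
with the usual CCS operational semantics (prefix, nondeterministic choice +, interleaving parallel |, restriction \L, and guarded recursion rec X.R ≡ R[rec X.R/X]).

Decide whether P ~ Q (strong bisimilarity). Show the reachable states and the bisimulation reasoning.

not bisimilar

LTS(P): 7 reachable states
  m0 = rec X. b.(b.a.X + (a.X\{a} + a.0)) → --b--▸ m1
  m1 = b.a.(rec X. b.(b.a.X + (a.X\{a} + a.0))) + (a.(rec X. b.(b.a.X + (a.X\{a} + a.0)))\{a} + a.0) → --a--▸ m2, --a--▸ m3, --b--▸ m4
  m2 = (rec X. b.(b.a.X + (a.X\{a} + a.0)))\{a} → --b--▸ m5
  m3 = 0 → stopped
  m4 = a.(rec X. b.(b.a.X + (a.X\{a} + a.0))) → --a--▸ m0
  m5 = (b.a.(rec X. b.(b.a.X + (a.X\{a} + a.0))) + (a.(rec X. b.(b.a.X + (a.X\{a} + a.0)))\{a} + a.0))\{a} → --b--▸ m6
  m6 = (a.(rec X. b.(b.a.X + (a.X\{a} + a.0))))\{a} → stopped
LTS(Q): 6 reachable states
  n0 = rec X. b.(b.a.X + a.X\{a}) → --b--▸ n1
  n1 = b.a.(rec X. b.(b.a.X + a.X\{a})) + a.(rec X. b.(b.a.X + a.X\{a}))\{a} → --a--▸ n2, --b--▸ n3
  n2 = (rec X. b.(b.a.X + a.X\{a}))\{a} → --b--▸ n4
  n3 = a.(rec X. b.(b.a.X + a.X\{a})) → --a--▸ n0
  n4 = (b.a.(rec X. b.(b.a.X + a.X\{a})) + a.(rec X. b.(b.a.X + a.X\{a}))\{a})\{a} → --b--▸ n5
  n5 = (a.(rec X. b.(b.a.X + a.X\{a})))\{a} → stopped
Bisimilarity quotient blocks:
  B0 = {m0}
  B1 = {m1}
  B2 = {m4}
  B3 = {m3, m6, n5}
  B4 = {m2, n2}
  B5 = {m5, n4}
  B6 = {n0}
  B7 = {n1}
  B8 = {n3}
m0 ∈ B0, n0 ∈ B6 → different blocks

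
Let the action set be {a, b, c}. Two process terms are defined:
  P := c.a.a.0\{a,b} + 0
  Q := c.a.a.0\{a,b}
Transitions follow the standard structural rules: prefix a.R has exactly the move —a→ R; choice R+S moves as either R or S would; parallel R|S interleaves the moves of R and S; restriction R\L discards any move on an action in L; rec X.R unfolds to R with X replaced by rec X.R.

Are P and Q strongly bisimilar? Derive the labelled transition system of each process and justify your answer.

YES

P's transition system — 4 states:
  u0 = c.a.a.0\{a,b} + 0 has moves —c→ u1
  u1 = a.a.0\{a,b} has moves —a→ u2
  u2 = a.0\{a,b} has moves —a→ u3
  u3 = 0\{a,b} has moves ∅
Q's transition system — 4 states:
  v0 = c.a.a.0\{a,b} has moves —c→ v1
  v1 = a.a.0\{a,b} has moves —a→ v2
  v2 = a.0\{a,b} has moves —a→ v3
  v3 = 0\{a,b} has moves ∅
Bisimilarity quotient blocks:
  B0 = {u0, v0}
  B1 = {u1, v1}
  B2 = {u2, v2}
  B3 = {u3, v3}
u0 ∈ B0, v0 ∈ B0 → same block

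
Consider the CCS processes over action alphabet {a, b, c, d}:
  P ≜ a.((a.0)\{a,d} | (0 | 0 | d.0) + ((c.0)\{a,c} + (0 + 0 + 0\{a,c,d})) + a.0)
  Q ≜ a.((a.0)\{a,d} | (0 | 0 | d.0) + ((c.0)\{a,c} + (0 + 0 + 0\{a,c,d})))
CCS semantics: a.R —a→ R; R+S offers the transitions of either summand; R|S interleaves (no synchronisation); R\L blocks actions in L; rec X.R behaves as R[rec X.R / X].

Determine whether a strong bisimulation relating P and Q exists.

LTS(P): 4 reachable states
  s0 = a.((a.0)\{a,d} | (0 | 0 | d.0) + ((c.0)\{a,c} + (0 + 0 + 0\{a,c,d})) + a.0) → ··a··> s1
  s1 = (a.0)\{a,d} | (0 | 0 | d.0) + ((c.0)\{a,c} + (0 + 0 + 0\{a,c,d})) + a.0 → ··a··> s2, ··d··> s3
  s2 = 0 → ∅
  s3 = (a.0)\{a,d} | (0 | 0 | 0) → ∅
LTS(Q): 3 reachable states
  t0 = a.((a.0)\{a,d} | (0 | 0 | d.0) + ((c.0)\{a,c} + (0 + 0 + 0\{a,c,d}))) → ··a··> t1
  t1 = (a.0)\{a,d} | (0 | 0 | d.0) + ((c.0)\{a,c} + (0 + 0 + 0\{a,c,d})) → ··d··> t2
  t2 = (a.0)\{a,d} | (0 | 0 | 0) → ∅
Coarsest stable partition (strong bisimilarity classes):
  B0 = {s0}
  B1 = {s1}
  B2 = {s2, s3, t2}
  B3 = {t0}
  B4 = {t1}
s0 ∈ B0, t0 ∈ B3 → different blocks

NO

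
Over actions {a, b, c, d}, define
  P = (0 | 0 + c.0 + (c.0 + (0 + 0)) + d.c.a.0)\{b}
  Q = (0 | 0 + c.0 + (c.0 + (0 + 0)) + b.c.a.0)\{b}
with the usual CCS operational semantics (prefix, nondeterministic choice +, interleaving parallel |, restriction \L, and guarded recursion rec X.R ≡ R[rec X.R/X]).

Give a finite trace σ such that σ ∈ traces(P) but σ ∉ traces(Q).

LTS(P): 4 reachable states
  m0 = (0 | 0 + c.0 + (c.0 + (0 + 0)) + d.c.a.0)\{b} | --c--▸ m1, --d--▸ m2
  m1 = 0\{b} | ∅
  m2 = (c.a.0)\{b} | --c--▸ m3
  m3 = (a.0)\{b} | --a--▸ m1
LTS(Q): 2 reachable states
  n0 = (0 | 0 + c.0 + (c.0 + (0 + 0)) + b.c.a.0)\{b} | --c--▸ n1
  n1 = 0\{b} | ∅
Run σ = ⟨d⟩ on P: start {m0}
  step 1 (d): {m2}
  — P admits the full trace.
Run σ = ⟨d⟩ on Q: start {n0}
  step 1 (d): ∅ (Q stuck)

d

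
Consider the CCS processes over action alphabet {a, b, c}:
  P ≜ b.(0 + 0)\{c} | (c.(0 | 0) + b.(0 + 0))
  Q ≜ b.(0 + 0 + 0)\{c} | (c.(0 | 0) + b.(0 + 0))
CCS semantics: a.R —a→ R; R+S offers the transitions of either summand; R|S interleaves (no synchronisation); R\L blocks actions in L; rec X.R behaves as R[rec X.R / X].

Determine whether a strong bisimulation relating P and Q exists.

bisimilar

LTS(P): 6 reachable states
  p0 = b.(0 + 0)\{c} | (c.(0 | 0) + b.(0 + 0)) | =b=> p1, =b=> p2, =c=> p3
  p1 = (0 + 0)\{c} | (c.(0 | 0) + b.(0 + 0)) | =b=> p4, =c=> p5
  p2 = b.(0 + 0)\{c} | (0 + 0) | =b=> p4
  p3 = b.(0 + 0)\{c} | (0 | 0) | =b=> p5
  p4 = (0 + 0)\{c} | (0 + 0) | (no moves)
  p5 = (0 + 0)\{c} | (0 | 0) | (no moves)
LTS(Q): 6 reachable states
  q0 = b.(0 + 0 + 0)\{c} | (c.(0 | 0) + b.(0 + 0)) | =b=> q1, =b=> q2, =c=> q3
  q1 = (0 + 0 + 0)\{c} | (c.(0 | 0) + b.(0 + 0)) | =b=> q4, =c=> q5
  q2 = b.(0 + 0 + 0)\{c} | (0 + 0) | =b=> q4
  q3 = b.(0 + 0 + 0)\{c} | (0 | 0) | =b=> q5
  q4 = (0 + 0 + 0)\{c} | (0 + 0) | (no moves)
  q5 = (0 + 0 + 0)\{c} | (0 | 0) | (no moves)
Partition-refinement fixed point:
  B0 = {p0, q0}
  B1 = {p2, p3, q2, q3}
  B2 = {p4, p5, q4, q5}
  B3 = {p1, q1}
p0 ∈ B0, q0 ∈ B0 → same block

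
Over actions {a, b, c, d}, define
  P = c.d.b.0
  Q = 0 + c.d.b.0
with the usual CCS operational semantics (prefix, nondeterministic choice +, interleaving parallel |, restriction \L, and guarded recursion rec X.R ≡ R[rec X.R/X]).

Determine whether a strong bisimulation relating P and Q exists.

P's transition system — 4 states:
  m0 = c.d.b.0 | —c→ m1
  m1 = d.b.0 | —d→ m2
  m2 = b.0 | —b→ m3
  m3 = 0 | stopped
Q's transition system — 4 states:
  n0 = 0 + c.d.b.0 | —c→ n1
  n1 = d.b.0 | —d→ n2
  n2 = b.0 | —b→ n3
  n3 = 0 | stopped
Partition-refinement fixed point:
  B0 = {m0, n0}
  B1 = {m1, n1}
  B2 = {m2, n2}
  B3 = {m3, n3}
m0 ∈ B0, n0 ∈ B0 → same block

P ~ Q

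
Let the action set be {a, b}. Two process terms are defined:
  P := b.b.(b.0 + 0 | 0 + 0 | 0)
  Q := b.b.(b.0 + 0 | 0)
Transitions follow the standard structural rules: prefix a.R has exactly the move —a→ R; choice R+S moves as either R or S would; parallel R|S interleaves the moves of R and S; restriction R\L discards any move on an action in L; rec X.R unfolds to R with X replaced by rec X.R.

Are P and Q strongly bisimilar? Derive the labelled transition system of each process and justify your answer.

bisimilar

LTS(P): 4 reachable states
  m0 = b.b.(b.0 + 0 | 0 + 0 | 0) ⊢ ··b··> m1
  m1 = b.(b.0 + 0 | 0 + 0 | 0) ⊢ ··b··> m2
  m2 = b.0 + 0 | 0 + 0 | 0 ⊢ ··b··> m3
  m3 = 0 ⊢ (no moves)
LTS(Q): 4 reachable states
  n0 = b.b.(b.0 + 0 | 0) ⊢ ··b··> n1
  n1 = b.(b.0 + 0 | 0) ⊢ ··b··> n2
  n2 = b.0 + 0 | 0 ⊢ ··b··> n3
  n3 = 0 ⊢ (no moves)
Coarsest stable partition (strong bisimilarity classes):
  B0 = {m0, n0}
  B1 = {m1, n1}
  B2 = {m2, n2}
  B3 = {m3, n3}
m0 ∈ B0, n0 ∈ B0 → same block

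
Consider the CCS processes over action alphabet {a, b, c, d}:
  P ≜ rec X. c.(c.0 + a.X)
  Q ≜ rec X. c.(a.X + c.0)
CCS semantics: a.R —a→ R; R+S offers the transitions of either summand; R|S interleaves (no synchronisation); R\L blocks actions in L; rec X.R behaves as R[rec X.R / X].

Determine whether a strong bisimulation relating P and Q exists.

YES

Reachable graph of P (3 states):
  m0 = rec X. c.(c.0 + a.X) | —c→ m1
  m1 = c.0 + a.(rec X. c.(c.0 + a.X)) | —a→ m0, —c→ m2
  m2 = 0 | ·
Reachable graph of Q (3 states):
  n0 = rec X. c.(a.X + c.0) | —c→ n1
  n1 = a.(rec X. c.(a.X + c.0)) + c.0 | —a→ n0, —c→ n2
  n2 = 0 | ·
Bisimilarity quotient blocks:
  B0 = {m0, n0}
  B1 = {m1, n1}
  B2 = {m2, n2}
m0 ∈ B0, n0 ∈ B0 → same block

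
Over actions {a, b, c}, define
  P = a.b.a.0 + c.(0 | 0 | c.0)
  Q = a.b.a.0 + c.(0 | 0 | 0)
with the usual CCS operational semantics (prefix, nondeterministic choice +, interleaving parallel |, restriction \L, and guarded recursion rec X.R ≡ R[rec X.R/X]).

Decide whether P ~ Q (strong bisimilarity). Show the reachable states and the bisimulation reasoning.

LTS(P): 6 reachable states
  p0 = a.b.a.0 + c.(0 | 0 | c.0) → —a→ p1, —c→ p2
  p1 = b.a.0 → —b→ p3
  p2 = 0 | 0 | c.0 → —c→ p4
  p3 = a.0 → —a→ p5
  p4 = 0 | 0 | 0 → ·
  p5 = 0 → ·
LTS(Q): 5 reachable states
  q0 = a.b.a.0 + c.(0 | 0 | 0) → —a→ q1, —c→ q2
  q1 = b.a.0 → —b→ q3
  q2 = 0 | 0 | 0 → ·
  q3 = a.0 → —a→ q4
  q4 = 0 → ·
Coarsest stable partition (strong bisimilarity classes):
  B0 = {p0}
  B1 = {p2}
  B2 = {p4, p5, q2, q4}
  B3 = {p1, q1}
  B4 = {p3, q3}
  B5 = {q0}
p0 ∈ B0, q0 ∈ B5 → different blocks

NO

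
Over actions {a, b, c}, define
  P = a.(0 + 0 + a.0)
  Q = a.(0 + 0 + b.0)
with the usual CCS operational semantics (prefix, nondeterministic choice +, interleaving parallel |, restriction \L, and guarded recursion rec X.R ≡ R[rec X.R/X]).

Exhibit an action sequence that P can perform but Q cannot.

aa

P's transition system — 3 states:
  s0 = a.(0 + 0 + a.0) has moves ··a··> s1
  s1 = 0 + 0 + a.0 has moves ··a··> s2
  s2 = 0 has moves ·
Q's transition system — 3 states:
  t0 = a.(0 + 0 + b.0) has moves ··a··> t1
  t1 = 0 + 0 + b.0 has moves ··b··> t2
  t2 = 0 has moves ·
Executing aa from P (initial set {s0}):
  step 1 (a): {s1}
  step 2 (a): {s2}
  ✓ P
Executing aa from Q (initial set {t0}):
  step 1 (a): {t1}
  step 2 (a): no successor for Q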